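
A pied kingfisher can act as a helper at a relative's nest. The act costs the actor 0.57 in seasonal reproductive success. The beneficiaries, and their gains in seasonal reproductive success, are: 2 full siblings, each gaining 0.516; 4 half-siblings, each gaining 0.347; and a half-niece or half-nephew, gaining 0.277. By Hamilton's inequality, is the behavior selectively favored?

Hamilton's rule: the trait is favored when the sum of r·B over every recipient exceeds the actor's cost C.
r to a full sibling = 1/2 (full sibs share both parents — two paths of length 2: r = 2·(1/2)^2 = 1/2).
r to a half-sibling = 0.25 (half-sibs share one parent — one path of length 2: r = (1/2)^2 = 1/4).
r to a half-niece or half-nephew = 1/8 (half-aunt/uncle↔niece/nephew: one path of length 3: r = (1/2)^3 = 1/8).
Summing one r·B term per recipient: 2·0.5·0.516 + 4·0.25·0.347 + 1·0.125·0.277 = 0.897625.
0.897625 > 0.57: the indirect benefit exceeds the cost.

Yes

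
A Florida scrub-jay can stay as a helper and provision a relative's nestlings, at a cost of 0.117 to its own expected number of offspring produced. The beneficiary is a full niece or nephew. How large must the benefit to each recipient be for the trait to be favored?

r to a full niece or nephew = 1/4 (full aunt/uncle↔niece/nephew: two paths of length 3 through the shared grandparent pair: r = 2·(1/2)^3 = 1/4).
Hamilton's rule with n recipients of equal r: n·r·B > C, so B > C/(n·r) = 0.117/(1·0.25) = 0.468.

0.468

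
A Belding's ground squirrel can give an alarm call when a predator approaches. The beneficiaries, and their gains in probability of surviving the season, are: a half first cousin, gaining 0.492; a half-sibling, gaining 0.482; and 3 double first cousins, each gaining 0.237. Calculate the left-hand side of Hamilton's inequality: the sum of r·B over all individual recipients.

0.329

r to a half first cousin = 0.0625 (half first cousins share one grandparent — one path of length 4: r = (1/2)^4 = 1/16).
r to a half-sibling = 0.25 (half-sibs share one parent — one path of length 2: r = (1/2)^2 = 1/4).
r to a double first cousin = 0.25 (double first cousins share both grandparent pairs — four paths of length 4: r = 4·(1/2)^4 = 1/4).
Summing one r·B term per recipient: 1·0.0625·0.492 + 1·0.25·0.482 + 3·0.25·0.237 = 0.329.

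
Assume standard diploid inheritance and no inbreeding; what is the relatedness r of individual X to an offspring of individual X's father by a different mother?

0.25

Each parent–offspring link contributes a factor of 1/2, and independent paths through distinct common ancestors add.
Half-sibs share one parent — one path of length 2: r = (1/2)^2 = 1/4.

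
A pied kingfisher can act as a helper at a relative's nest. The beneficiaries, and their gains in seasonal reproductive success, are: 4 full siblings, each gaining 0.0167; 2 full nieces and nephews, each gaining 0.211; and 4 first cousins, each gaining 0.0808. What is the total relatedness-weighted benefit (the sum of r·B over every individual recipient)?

0.1793

r to a full sibling = 1/2 (full sibs share both parents — two paths of length 2: r = 2·(1/2)^2 = 1/2).
r to a full niece or nephew = 0.25 (full aunt/uncle↔niece/nephew: two paths of length 3 through the shared grandparent pair: r = 2·(1/2)^3 = 1/4).
r to a first cousin = 1/8 (first cousins share one grandparent pair — two paths of length 4: r = 2·(1/2)^4 = 1/8).
Summing one r·B term per recipient: 4·0.5·0.0167 + 2·0.25·0.211 + 4·0.125·0.0808 = 0.1793.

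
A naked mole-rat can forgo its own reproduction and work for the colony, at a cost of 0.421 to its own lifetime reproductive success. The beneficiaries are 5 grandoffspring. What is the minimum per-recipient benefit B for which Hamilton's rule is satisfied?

r to a grandoffspring = 0.25 (two parent–offspring links: r = (1/2)^2 = 1/4).
Hamilton's rule with n recipients of equal r: n·r·B > C, so B > C/(n·r) = 0.421/(5·0.25) = 0.3368.

0.3368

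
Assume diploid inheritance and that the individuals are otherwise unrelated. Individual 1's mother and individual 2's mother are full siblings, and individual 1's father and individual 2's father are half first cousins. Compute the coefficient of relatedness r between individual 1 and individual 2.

0.140625

Wright's path rule: contributions from independent ancestry routes add.
Individual 1 and individual 2 are related in two ways: first cousins through their mothers (r = 1/8) and half second cousins through their fathers (r = 1/64).
r = 1/8 + 1/64 = 0.140625.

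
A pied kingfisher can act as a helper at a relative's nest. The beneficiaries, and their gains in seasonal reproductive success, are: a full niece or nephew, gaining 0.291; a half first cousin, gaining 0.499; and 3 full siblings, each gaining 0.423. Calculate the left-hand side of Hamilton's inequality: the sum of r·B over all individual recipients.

0.7384375

r to a full niece or nephew = 1/4 (full aunt/uncle↔niece/nephew: two paths of length 3 through the shared grandparent pair: r = 2·(1/2)^3 = 1/4).
r to a half first cousin = 1/16 (half first cousins share one grandparent — one path of length 4: r = (1/2)^4 = 1/16).
r to a full sibling = 1/2 (full sibs share both parents — two paths of length 2: r = 2·(1/2)^2 = 1/2).
Summing one r·B term per recipient: 1·0.25·0.291 + 1·0.0625·0.499 + 3·0.5·0.423 = 0.7384375.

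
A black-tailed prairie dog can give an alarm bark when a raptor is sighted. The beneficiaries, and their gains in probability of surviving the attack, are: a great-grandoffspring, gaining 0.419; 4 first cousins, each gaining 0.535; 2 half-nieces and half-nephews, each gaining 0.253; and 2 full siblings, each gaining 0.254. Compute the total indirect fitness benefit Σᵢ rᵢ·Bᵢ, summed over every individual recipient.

r to a great-grandoffspring = 0.125 (three parent–offspring links: r = (1/2)^3 = 1/8).
r to a first cousin = 0.125 (first cousins share one grandparent pair — two paths of length 4: r = 2·(1/2)^4 = 1/8).
r to a half-niece or half-nephew = 0.125 (half-aunt/uncle↔niece/nephew: one path of length 3: r = (1/2)^3 = 1/8).
r to a full sibling = 0.5 (full sibs share both parents — two paths of length 2: r = 2·(1/2)^2 = 1/2).
Summing one r·B term per recipient: 1·0.125·0.419 + 4·0.125·0.535 + 2·0.125·0.253 + 2·0.5·0.254 = 0.637125.

0.637125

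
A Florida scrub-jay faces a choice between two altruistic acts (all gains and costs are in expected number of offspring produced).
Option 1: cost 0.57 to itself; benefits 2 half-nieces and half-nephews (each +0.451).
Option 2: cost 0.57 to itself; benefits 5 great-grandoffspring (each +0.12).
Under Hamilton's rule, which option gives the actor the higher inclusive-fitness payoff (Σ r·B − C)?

Option 1: r to a half-niece or half-nephew = 0.125.
Option 1: Σ r·B − C = (2·0.125·0.451) − 0.57 = -0.45725.
Option 2: r to a great-grandoffspring = 0.125.
Option 2: Σ r·B − C = (5·0.125·0.12) − 0.57 = -0.495.
Option 1 has the higher net inclusive-fitness payoff.

Option 1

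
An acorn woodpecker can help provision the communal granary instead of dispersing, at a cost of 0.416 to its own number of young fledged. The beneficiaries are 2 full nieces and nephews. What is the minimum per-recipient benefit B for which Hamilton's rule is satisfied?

0.832

r to a full niece or nephew = 0.25 (full aunt/uncle↔niece/nephew: two paths of length 3 through the shared grandparent pair: r = 2·(1/2)^3 = 1/4).
Hamilton's rule with n recipients of equal r: n·r·B > C, so B > C/(n·r) = 0.416/(2·0.25) = 0.832.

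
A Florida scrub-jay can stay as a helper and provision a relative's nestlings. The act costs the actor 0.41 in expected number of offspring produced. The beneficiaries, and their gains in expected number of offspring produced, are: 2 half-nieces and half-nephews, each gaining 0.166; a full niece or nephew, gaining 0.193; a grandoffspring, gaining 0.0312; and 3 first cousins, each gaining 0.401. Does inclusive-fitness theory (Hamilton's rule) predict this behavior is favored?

Hamilton's rule: the trait is favored when the sum of r·B over every recipient exceeds the actor's cost C.
r to a half-niece or half-nephew = 1/8 (half-aunt/uncle↔niece/nephew: one path of length 3: r = (1/2)^3 = 1/8).
r to a full niece or nephew = 1/4 (full aunt/uncle↔niece/nephew: two paths of length 3 through the shared grandparent pair: r = 2·(1/2)^3 = 1/4).
r to a grandoffspring = 1/4 (two parent–offspring links: r = (1/2)^2 = 1/4).
r to a first cousin = 0.125 (first cousins share one grandparent pair — two paths of length 4: r = 2·(1/2)^4 = 1/8).
Summing one r·B term per recipient: 2·0.125·0.166 + 1·0.25·0.193 + 1·0.25·0.0312 + 3·0.125·0.401 = 0.247925.
0.247925 < 0.41: the indirect benefit is less than the cost.

No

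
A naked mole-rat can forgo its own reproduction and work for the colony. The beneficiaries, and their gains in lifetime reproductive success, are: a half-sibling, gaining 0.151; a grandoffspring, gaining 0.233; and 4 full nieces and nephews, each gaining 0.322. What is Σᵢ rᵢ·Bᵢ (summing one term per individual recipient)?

r to a half-sibling = 1/4 (half-sibs share one parent — one path of length 2: r = (1/2)^2 = 1/4).
r to a grandoffspring = 1/4 (two parent–offspring links: r = (1/2)^2 = 1/4).
r to a full niece or nephew = 1/4 (full aunt/uncle↔niece/nephew: two paths of length 3 through the shared grandparent pair: r = 2·(1/2)^3 = 1/4).
Summing one r·B term per recipient: 1·0.25·0.151 + 1·0.25·0.233 + 4·0.25·0.322 = 0.418.

0.418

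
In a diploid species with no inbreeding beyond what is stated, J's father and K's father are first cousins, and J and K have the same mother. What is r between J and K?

0.28125

With two independent routes of shared ancestry, r is the sum of the two contributions.
J and K are related in two ways: second cousins through their fathers (r = 1/32) and half-sibs through their shared mother (r = 1/4).
r = 1/32 + 1/4 = 9/32 = 0.28125.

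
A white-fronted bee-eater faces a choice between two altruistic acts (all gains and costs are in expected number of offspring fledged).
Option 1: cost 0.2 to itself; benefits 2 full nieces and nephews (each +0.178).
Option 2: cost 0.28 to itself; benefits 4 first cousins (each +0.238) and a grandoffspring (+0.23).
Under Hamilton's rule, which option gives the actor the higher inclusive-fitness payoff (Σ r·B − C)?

Option 2

Option 1: r to a full niece or nephew = 0.25.
Option 1: Σ r·B − C = (2·0.25·0.178) − 0.2 = -0.111.
Option 2: r to a first cousin = 0.125.
Option 2: r to a grandoffspring = 0.25.
Option 2: Σ r·B − C = (4·0.125·0.238 + 1·0.25·0.23) − 0.28 = -0.1035.
Option 2 has the higher net inclusive-fitness payoff.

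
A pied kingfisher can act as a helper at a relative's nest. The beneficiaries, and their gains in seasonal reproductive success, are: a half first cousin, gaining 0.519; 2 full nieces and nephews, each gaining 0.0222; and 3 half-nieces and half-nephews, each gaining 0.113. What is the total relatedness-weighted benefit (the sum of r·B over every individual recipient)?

0.0859125

r to a half first cousin = 1/16 (half first cousins share one grandparent — one path of length 4: r = (1/2)^4 = 1/16).
r to a full niece or nephew = 1/4 (full aunt/uncle↔niece/nephew: two paths of length 3 through the shared grandparent pair: r = 2·(1/2)^3 = 1/4).
r to a half-niece or half-nephew = 1/8 (half-aunt/uncle↔niece/nephew: one path of length 3: r = (1/2)^3 = 1/8).
Summing one r·B term per recipient: 1·0.0625·0.519 + 2·0.25·0.0222 + 3·0.125·0.113 = 0.0859125.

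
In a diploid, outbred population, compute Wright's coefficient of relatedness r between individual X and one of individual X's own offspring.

Each parent–offspring link contributes a factor of 1/2, and independent paths through distinct common ancestors add.
One parent–offspring link: r = (1/2)^1 = 1/2.

0.5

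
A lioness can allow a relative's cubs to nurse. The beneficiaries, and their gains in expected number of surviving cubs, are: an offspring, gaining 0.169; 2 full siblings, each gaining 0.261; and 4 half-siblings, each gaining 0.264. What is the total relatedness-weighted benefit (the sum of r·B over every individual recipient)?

r to an offspring = 1/2 (one parent–offspring link: r = (1/2)^1 = 1/2).
r to a full sibling = 1/2 (full sibs share both parents — two paths of length 2: r = 2·(1/2)^2 = 1/2).
r to a half-sibling = 0.25 (half-sibs share one parent — one path of length 2: r = (1/2)^2 = 1/4).
Summing one r·B term per recipient: 1·0.5·0.169 + 2·0.5·0.261 + 4·0.25·0.264 = 0.6095.

0.6095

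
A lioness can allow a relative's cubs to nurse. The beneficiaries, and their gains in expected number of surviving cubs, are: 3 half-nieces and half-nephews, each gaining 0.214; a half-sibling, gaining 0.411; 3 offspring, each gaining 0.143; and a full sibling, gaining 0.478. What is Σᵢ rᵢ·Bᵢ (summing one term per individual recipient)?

0.6365

r to a half-niece or half-nephew = 1/8 (half-aunt/uncle↔niece/nephew: one path of length 3: r = (1/2)^3 = 1/8).
r to a half-sibling = 1/4 (half-sibs share one parent — one path of length 2: r = (1/2)^2 = 1/4).
r to an offspring = 0.5 (one parent–offspring link: r = (1/2)^1 = 1/2).
r to a full sibling = 1/2 (full sibs share both parents — two paths of length 2: r = 2·(1/2)^2 = 1/2).
Summing one r·B term per recipient: 3·0.125·0.214 + 1·0.25·0.411 + 3·0.5·0.143 + 1·0.5·0.478 = 0.6365.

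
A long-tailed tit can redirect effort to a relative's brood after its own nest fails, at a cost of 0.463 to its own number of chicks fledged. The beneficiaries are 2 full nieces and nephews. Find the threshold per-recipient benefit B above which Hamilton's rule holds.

r to a full niece or nephew = 0.25 (full aunt/uncle↔niece/nephew: two paths of length 3 through the shared grandparent pair: r = 2·(1/2)^3 = 1/4).
Hamilton's rule with n recipients of equal r: n·r·B > C, so B > C/(n·r) = 0.463/(2·0.25) = 0.926.

0.926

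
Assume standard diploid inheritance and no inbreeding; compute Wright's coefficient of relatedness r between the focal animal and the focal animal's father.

0.5

Each parent–offspring link contributes a factor of 1/2, and independent paths through distinct common ancestors add.
One parent–offspring link: r = (1/2)^1 = 1/2.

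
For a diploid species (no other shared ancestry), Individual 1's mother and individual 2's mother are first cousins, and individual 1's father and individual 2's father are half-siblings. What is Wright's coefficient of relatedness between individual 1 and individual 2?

0.09375

Relatedness sums over independent paths through distinct common ancestors.
Individual 1 and individual 2 are related in two ways: second cousins through their mothers (r = 1/32) and half first cousins through their fathers (r = 1/16).
r = 1/32 + 1/16 = 0.09375.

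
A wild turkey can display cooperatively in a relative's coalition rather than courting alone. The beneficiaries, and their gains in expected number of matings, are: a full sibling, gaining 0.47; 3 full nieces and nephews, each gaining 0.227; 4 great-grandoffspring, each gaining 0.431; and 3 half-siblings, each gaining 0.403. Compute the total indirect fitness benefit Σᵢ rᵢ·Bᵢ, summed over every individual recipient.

r to a full sibling = 0.5 (full sibs share both parents — two paths of length 2: r = 2·(1/2)^2 = 1/2).
r to a full niece or nephew = 0.25 (full aunt/uncle↔niece/nephew: two paths of length 3 through the shared grandparent pair: r = 2·(1/2)^3 = 1/4).
r to a great-grandoffspring = 1/8 (three parent–offspring links: r = (1/2)^3 = 1/8).
r to a half-sibling = 0.25 (half-sibs share one parent — one path of length 2: r = (1/2)^2 = 1/4).
Summing one r·B term per recipient: 1·0.5·0.47 + 3·0.25·0.227 + 4·0.125·0.431 + 3·0.25·0.403 = 0.923.

0.923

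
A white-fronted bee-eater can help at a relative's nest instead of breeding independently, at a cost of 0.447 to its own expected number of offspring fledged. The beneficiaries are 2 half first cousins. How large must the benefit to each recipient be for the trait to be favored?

r to a half first cousin = 1/16 (half first cousins share one grandparent — one path of length 4: r = (1/2)^4 = 1/16).
Hamilton's rule with n recipients of equal r: n·r·B > C, so B > C/(n·r) = 0.447/(2·0.0625) = 3.576.

3.576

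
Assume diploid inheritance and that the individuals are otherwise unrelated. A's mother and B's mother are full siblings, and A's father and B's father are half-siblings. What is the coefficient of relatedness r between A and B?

0.1875

Relatedness sums over independent paths through distinct common ancestors.
A and B are related in two ways: first cousins through their mothers (r = 1/8) and half first cousins through their fathers (r = 1/16).
r = 1/8 + 1/16 = 0.1875.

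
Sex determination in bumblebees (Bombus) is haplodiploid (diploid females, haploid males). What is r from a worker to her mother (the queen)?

One meiotic link between diploid queen and diploid daughter: r = 1/2.

0.5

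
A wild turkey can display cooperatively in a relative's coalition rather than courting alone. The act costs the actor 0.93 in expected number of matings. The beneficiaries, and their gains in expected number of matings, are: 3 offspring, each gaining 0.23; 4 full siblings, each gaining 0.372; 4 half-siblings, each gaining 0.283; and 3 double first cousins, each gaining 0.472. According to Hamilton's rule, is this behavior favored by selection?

Hamilton's rule: the trait is favored when the sum of r·B over every recipient exceeds the actor's cost C.
r to an offspring = 1/2 (one parent–offspring link: r = (1/2)^1 = 1/2).
r to a full sibling = 1/2 (full sibs share both parents — two paths of length 2: r = 2·(1/2)^2 = 1/2).
r to a half-sibling = 1/4 (half-sibs share one parent — one path of length 2: r = (1/2)^2 = 1/4).
r to a double first cousin = 0.25 (double first cousins share both grandparent pairs — four paths of length 4: r = 4·(1/2)^4 = 1/4).
Summing one r·B term per recipient: 3·0.5·0.23 + 4·0.5·0.372 + 4·0.25·0.283 + 3·0.25·0.472 = 1.726.
1.726 > 0.93: the indirect benefit exceeds the cost.

Yes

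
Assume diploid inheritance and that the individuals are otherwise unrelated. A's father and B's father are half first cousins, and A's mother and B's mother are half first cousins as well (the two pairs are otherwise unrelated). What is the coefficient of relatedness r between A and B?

0.03125

Wright's path rule: contributions from independent ancestry routes add.
A and B are related in two ways: half second cousins through their fathers (r = 1/64) and half second cousins through their mothers (r = 1/64).
r = 1/64 + 1/64 = 0.03125.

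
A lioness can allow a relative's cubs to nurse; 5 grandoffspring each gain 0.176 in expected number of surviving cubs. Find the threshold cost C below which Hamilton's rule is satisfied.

r to a grandoffspring = 1/4 (two parent–offspring links: r = (1/2)^2 = 1/4).
Hamilton's rule: n·r·B > C, so the trait is favored while C < n·r·B = 5·0.25·0.176 = 0.22.

0.22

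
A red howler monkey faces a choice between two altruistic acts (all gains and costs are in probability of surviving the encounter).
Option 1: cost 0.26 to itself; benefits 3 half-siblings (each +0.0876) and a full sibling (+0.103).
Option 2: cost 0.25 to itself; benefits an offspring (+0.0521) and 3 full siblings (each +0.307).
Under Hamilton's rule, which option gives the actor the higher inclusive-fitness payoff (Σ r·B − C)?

Option 2

Option 1: r to a half-sibling = 0.25.
Option 1: r to a full sibling = 0.5.
Option 1: Σ r·B − C = (3·0.25·0.0876 + 1·0.5·0.103) − 0.26 = -0.1428.
Option 2: r to an offspring = 0.5.
Option 2: r to a full sibling = 0.5.
Option 2: Σ r·B − C = (1·0.5·0.0521 + 3·0.5·0.307) − 0.25 = 0.23655.
Option 2 has the higher net inclusive-fitness payoff.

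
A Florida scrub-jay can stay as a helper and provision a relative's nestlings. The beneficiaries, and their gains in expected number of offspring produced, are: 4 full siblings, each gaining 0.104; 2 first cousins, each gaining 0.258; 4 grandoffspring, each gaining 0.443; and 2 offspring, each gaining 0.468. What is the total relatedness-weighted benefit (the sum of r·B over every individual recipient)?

r to a full sibling = 1/2 (full sibs share both parents — two paths of length 2: r = 2·(1/2)^2 = 1/2).
r to a first cousin = 1/8 (first cousins share one grandparent pair — two paths of length 4: r = 2·(1/2)^4 = 1/8).
r to a grandoffspring = 0.25 (two parent–offspring links: r = (1/2)^2 = 1/4).
r to an offspring = 0.5 (one parent–offspring link: r = (1/2)^1 = 1/2).
Summing one r·B term per recipient: 4·0.5·0.104 + 2·0.125·0.258 + 4·0.25·0.443 + 2·0.5·0.468 = 1.1835.

1.1835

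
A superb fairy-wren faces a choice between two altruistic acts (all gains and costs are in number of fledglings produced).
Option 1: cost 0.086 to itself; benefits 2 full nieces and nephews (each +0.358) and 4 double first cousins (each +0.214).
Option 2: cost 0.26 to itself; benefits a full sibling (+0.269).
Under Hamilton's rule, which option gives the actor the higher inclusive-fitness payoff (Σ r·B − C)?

Option 1

Option 1: r to a full niece or nephew = 0.25.
Option 1: r to a double first cousin = 0.25.
Option 1: Σ r·B − C = (2·0.25·0.358 + 4·0.25·0.214) − 0.086 = 0.307.
Option 2: r to a full sibling = 0.5.
Option 2: Σ r·B − C = (1·0.5·0.269) − 0.26 = -0.1255.
Option 1 has the higher net inclusive-fitness payoff.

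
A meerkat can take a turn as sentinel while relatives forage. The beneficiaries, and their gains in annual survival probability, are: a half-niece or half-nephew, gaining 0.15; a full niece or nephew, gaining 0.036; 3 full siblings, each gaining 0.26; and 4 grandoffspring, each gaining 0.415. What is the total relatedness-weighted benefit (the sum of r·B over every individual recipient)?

0.83275

r to a half-niece or half-nephew = 1/8 (half-aunt/uncle↔niece/nephew: one path of length 3: r = (1/2)^3 = 1/8).
r to a full niece or nephew = 1/4 (full aunt/uncle↔niece/nephew: two paths of length 3 through the shared grandparent pair: r = 2·(1/2)^3 = 1/4).
r to a full sibling = 1/2 (full sibs share both parents — two paths of length 2: r = 2·(1/2)^2 = 1/2).
r to a grandoffspring = 1/4 (two parent–offspring links: r = (1/2)^2 = 1/4).
Summing one r·B term per recipient: 1·0.125·0.15 + 1·0.25·0.036 + 3·0.5·0.26 + 4·0.25·0.415 = 0.83275.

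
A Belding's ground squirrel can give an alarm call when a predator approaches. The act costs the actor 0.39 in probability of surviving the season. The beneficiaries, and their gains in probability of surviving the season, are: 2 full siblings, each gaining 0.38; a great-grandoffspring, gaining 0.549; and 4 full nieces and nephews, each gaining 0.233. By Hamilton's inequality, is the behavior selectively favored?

Hamilton's rule: the trait is favored when the sum of r·B over every recipient exceeds the actor's cost C.
r to a full sibling = 1/2 (full sibs share both parents — two paths of length 2: r = 2·(1/2)^2 = 1/2).
r to a great-grandoffspring = 0.125 (three parent–offspring links: r = (1/2)^3 = 1/8).
r to a full niece or nephew = 1/4 (full aunt/uncle↔niece/nephew: two paths of length 3 through the shared grandparent pair: r = 2·(1/2)^3 = 1/4).
Summing one r·B term per recipient: 2·0.5·0.38 + 1·0.125·0.549 + 4·0.25·0.233 = 0.681625.
0.681625 > 0.39: the indirect benefit exceeds the cost.

Yes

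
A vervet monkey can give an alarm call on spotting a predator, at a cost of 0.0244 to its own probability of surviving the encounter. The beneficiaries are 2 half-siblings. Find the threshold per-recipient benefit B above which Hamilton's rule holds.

r to a half-sibling = 1/4 (half-sibs share one parent — one path of length 2: r = (1/2)^2 = 1/4).
Hamilton's rule with n recipients of equal r: n·r·B > C, so B > C/(n·r) = 0.0244/(2·0.25) = 0.0488.

0.0488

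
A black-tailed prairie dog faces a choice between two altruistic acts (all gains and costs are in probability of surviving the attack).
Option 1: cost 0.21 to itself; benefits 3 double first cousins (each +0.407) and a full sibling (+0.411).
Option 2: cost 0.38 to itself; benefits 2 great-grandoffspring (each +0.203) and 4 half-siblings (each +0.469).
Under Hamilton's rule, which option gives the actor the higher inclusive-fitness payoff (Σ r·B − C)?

Option 1

Option 1: r to a double first cousin = 0.25.
Option 1: r to a full sibling = 0.5.
Option 1: Σ r·B − C = (3·0.25·0.407 + 1·0.5·0.411) − 0.21 = 0.30075.
Option 2: r to a great-grandoffspring = 0.125.
Option 2: r to a half-sibling = 0.25.
Option 2: Σ r·B − C = (2·0.125·0.203 + 4·0.25·0.469) − 0.38 = 0.13975.
Option 1 has the higher net inclusive-fitness payoff.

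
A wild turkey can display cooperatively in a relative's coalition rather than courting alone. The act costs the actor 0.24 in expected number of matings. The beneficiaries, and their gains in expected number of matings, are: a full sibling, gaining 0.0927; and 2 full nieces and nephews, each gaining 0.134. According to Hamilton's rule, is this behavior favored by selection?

No

Hamilton's rule: the trait is favored when the sum of r·B over every recipient exceeds the actor's cost C.
r to a full sibling = 0.5 (full sibs share both parents — two paths of length 2: r = 2·(1/2)^2 = 1/2).
r to a full niece or nephew = 1/4 (full aunt/uncle↔niece/nephew: two paths of length 3 through the shared grandparent pair: r = 2·(1/2)^3 = 1/4).
Summing one r·B term per recipient: 1·0.5·0.0927 + 2·0.25·0.134 = 0.11335.
0.11335 < 0.24: the indirect benefit is less than the cost.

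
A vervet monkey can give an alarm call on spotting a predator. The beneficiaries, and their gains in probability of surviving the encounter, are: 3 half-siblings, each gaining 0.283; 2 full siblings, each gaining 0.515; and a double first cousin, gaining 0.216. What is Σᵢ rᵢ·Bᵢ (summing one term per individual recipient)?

0.78125

r to a half-sibling = 0.25 (half-sibs share one parent — one path of length 2: r = (1/2)^2 = 1/4).
r to a full sibling = 0.5 (full sibs share both parents — two paths of length 2: r = 2·(1/2)^2 = 1/2).
r to a double first cousin = 1/4 (double first cousins share both grandparent pairs — four paths of length 4: r = 4·(1/2)^4 = 1/4).
Summing one r·B term per recipient: 3·0.25·0.283 + 2·0.5·0.515 + 1·0.25·0.216 = 0.78125.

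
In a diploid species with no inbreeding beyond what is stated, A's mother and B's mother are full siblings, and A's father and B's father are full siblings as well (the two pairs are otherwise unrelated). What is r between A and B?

0.25

Relatedness sums over independent paths through distinct common ancestors.
A and B are related in two ways: first cousins through their mothers (r = 1/8) and first cousins through their fathers (r = 1/8) — i.e. double first cousins.
r = 1/8 + 1/8 = 0.25.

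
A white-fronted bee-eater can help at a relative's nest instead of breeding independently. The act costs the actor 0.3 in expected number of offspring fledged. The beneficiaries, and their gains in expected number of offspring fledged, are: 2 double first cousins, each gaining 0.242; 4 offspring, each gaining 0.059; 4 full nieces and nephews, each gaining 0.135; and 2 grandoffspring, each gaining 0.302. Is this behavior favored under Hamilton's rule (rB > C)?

Yes

Hamilton's rule: the trait is favored when the sum of r·B over every recipient exceeds the actor's cost C.
r to a double first cousin = 1/4 (double first cousins share both grandparent pairs — four paths of length 4: r = 4·(1/2)^4 = 1/4).
r to an offspring = 0.5 (one parent–offspring link: r = (1/2)^1 = 1/2).
r to a full niece or nephew = 0.25 (full aunt/uncle↔niece/nephew: two paths of length 3 through the shared grandparent pair: r = 2·(1/2)^3 = 1/4).
r to a grandoffspring = 1/4 (two parent–offspring links: r = (1/2)^2 = 1/4).
Summing one r·B term per recipient: 2·0.25·0.242 + 4·0.5·0.059 + 4·0.25·0.135 + 2·0.25·0.302 = 0.525.
0.525 > 0.3: the indirect benefit exceeds the cost.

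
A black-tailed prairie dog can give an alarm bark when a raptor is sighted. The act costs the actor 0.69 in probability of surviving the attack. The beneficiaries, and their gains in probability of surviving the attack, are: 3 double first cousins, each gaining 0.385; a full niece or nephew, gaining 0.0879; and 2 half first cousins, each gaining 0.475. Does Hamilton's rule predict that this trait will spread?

Hamilton's rule: the trait is favored when the sum of r·B over every recipient exceeds the actor's cost C.
r to a double first cousin = 0.25 (double first cousins share both grandparent pairs — four paths of length 4: r = 4·(1/2)^4 = 1/4).
r to a full niece or nephew = 1/4 (full aunt/uncle↔niece/nephew: two paths of length 3 through the shared grandparent pair: r = 2·(1/2)^3 = 1/4).
r to a half first cousin = 0.0625 (half first cousins share one grandparent — one path of length 4: r = (1/2)^4 = 1/16).
Summing one r·B term per recipient: 3·0.25·0.385 + 1·0.25·0.0879 + 2·0.0625·0.475 = 0.3701.
0.3701 < 0.69: the indirect benefit is less than the cost.

No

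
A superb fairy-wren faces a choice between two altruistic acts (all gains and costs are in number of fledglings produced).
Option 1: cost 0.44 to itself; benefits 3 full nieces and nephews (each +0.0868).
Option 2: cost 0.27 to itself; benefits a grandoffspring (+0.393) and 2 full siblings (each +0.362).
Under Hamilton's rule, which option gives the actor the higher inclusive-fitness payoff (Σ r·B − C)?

Option 2

Option 1: r to a full niece or nephew = 0.25.
Option 1: Σ r·B − C = (3·0.25·0.0868) − 0.44 = -0.3749.
Option 2: r to a grandoffspring = 0.25.
Option 2: r to a full sibling = 0.5.
Option 2: Σ r·B − C = (1·0.25·0.393 + 2·0.5·0.362) − 0.27 = 0.19025.
Option 2 has the higher net inclusive-fitness payoff.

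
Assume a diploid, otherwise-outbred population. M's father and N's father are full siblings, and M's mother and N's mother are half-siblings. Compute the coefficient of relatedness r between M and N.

Wright's path rule: contributions from independent ancestry routes add.
M and N are related in two ways: first cousins through their fathers (r = 1/8) and half first cousins through their mothers (r = 1/16).
r = 1/8 + 1/16 = 0.1875.

0.1875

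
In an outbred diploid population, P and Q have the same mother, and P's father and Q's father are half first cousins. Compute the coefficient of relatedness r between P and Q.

Independent pedigree routes through distinct common ancestors add.
P and Q are related in two ways: half-sibs through their shared mother (r = 1/4) and half second cousins through their fathers (r = 1/64).
r = 1/4 + 1/64 = 0.265625.

0.265625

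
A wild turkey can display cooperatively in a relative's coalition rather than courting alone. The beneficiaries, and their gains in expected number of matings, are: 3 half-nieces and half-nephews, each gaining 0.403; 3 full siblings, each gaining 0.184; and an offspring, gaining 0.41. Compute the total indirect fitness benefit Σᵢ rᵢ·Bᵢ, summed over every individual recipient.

0.632125

r to a half-niece or half-nephew = 0.125 (half-aunt/uncle↔niece/nephew: one path of length 3: r = (1/2)^3 = 1/8).
r to a full sibling = 1/2 (full sibs share both parents — two paths of length 2: r = 2·(1/2)^2 = 1/2).
r to an offspring = 0.5 (one parent–offspring link: r = (1/2)^1 = 1/2).
Summing one r·B term per recipient: 3·0.125·0.403 + 3·0.5·0.184 + 1·0.5·0.41 = 0.632125.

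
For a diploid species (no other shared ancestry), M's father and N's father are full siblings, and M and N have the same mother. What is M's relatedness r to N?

Relatedness sums over independent paths through distinct common ancestors.
M and N are related in two ways: first cousins through their fathers (r = 1/8) and half-sibs through their shared mother (r = 1/4).
r = 1/8 + 1/4 = 3/8 = 0.375.

0.375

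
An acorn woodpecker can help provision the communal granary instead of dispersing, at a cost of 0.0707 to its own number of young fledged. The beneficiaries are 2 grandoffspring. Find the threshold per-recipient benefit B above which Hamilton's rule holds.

r to a grandoffspring = 0.25 (two parent–offspring links: r = (1/2)^2 = 1/4).
Hamilton's rule with n recipients of equal r: n·r·B > C, so B > C/(n·r) = 0.0707/(2·0.25) = 0.1414.

0.1414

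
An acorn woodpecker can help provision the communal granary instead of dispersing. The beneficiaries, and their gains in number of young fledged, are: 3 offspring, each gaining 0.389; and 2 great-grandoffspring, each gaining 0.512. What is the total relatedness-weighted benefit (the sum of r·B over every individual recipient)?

0.7115

r to an offspring = 1/2 (one parent–offspring link: r = (1/2)^1 = 1/2).
r to a great-grandoffspring = 0.125 (three parent–offspring links: r = (1/2)^3 = 1/8).
Summing one r·B term per recipient: 3·0.5·0.389 + 2·0.125·0.512 = 0.7115.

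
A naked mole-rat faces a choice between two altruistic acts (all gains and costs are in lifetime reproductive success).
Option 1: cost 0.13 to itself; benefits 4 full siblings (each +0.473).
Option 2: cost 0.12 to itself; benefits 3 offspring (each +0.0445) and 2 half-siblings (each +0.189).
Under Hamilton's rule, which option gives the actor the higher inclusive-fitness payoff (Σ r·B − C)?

Option 1: r to a full sibling = 0.5.
Option 1: Σ r·B − C = (4·0.5·0.473) − 0.13 = 0.816.
Option 2: r to an offspring = 0.5.
Option 2: r to a half-sibling = 0.25.
Option 2: Σ r·B − C = (3·0.5·0.0445 + 2·0.25·0.189) − 0.12 = 0.04125.
Option 1 has the higher net inclusive-fitness payoff.

Option 1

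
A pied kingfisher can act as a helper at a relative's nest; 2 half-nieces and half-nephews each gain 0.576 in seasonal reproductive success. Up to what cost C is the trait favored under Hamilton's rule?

0.144

r to a half-niece or half-nephew = 0.125 (half-aunt/uncle↔niece/nephew: one path of length 3: r = (1/2)^3 = 1/8).
Hamilton's rule: n·r·B > C, so the trait is favored while C < n·r·B = 2·0.125·0.576 = 0.144.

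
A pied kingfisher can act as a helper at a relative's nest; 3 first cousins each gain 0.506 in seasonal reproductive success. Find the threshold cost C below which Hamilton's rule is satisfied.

0.18975

r to a first cousin = 0.125 (first cousins share one grandparent pair — two paths of length 4: r = 2·(1/2)^4 = 1/8).
Hamilton's rule: n·r·B > C, so the trait is favored while C < n·r·B = 3·0.125·0.506 = 0.18975.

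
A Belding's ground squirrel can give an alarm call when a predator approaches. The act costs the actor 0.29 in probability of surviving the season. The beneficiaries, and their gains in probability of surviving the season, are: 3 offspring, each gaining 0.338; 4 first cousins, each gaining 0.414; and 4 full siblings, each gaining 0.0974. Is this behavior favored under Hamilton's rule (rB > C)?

Yes

Hamilton's rule: the trait is favored when the sum of r·B over every recipient exceeds the actor's cost C.
r to an offspring = 1/2 (one parent–offspring link: r = (1/2)^1 = 1/2).
r to a first cousin = 0.125 (first cousins share one grandparent pair — two paths of length 4: r = 2·(1/2)^4 = 1/8).
r to a full sibling = 0.5 (full sibs share both parents — two paths of length 2: r = 2·(1/2)^2 = 1/2).
Summing one r·B term per recipient: 3·0.5·0.338 + 4·0.125·0.414 + 4·0.5·0.0974 = 0.9088.
0.9088 > 0.29: the indirect benefit exceeds the cost.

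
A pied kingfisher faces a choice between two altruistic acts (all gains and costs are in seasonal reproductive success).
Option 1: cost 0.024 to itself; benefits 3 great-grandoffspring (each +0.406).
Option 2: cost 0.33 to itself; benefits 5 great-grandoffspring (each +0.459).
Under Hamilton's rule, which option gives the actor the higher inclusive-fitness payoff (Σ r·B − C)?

Option 1: r to a great-grandoffspring = 0.125.
Option 1: Σ r·B − C = (3·0.125·0.406) − 0.024 = 0.12825.
Option 2: r to a great-grandoffspring = 0.125.
Option 2: Σ r·B − C = (5·0.125·0.459) − 0.33 = -0.043125.
Option 1 has the higher net inclusive-fitness payoff.

Option 1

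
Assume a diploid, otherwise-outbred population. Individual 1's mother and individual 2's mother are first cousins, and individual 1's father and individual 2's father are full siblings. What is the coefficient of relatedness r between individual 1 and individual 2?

With two independent routes of shared ancestry, r is the sum of the two contributions.
Individual 1 and individual 2 are related in two ways: second cousins through their mothers (r = 1/32) and first cousins through their fathers (r = 1/8).
r = 1/32 + 1/8 = 5/32 = 0.15625.

0.15625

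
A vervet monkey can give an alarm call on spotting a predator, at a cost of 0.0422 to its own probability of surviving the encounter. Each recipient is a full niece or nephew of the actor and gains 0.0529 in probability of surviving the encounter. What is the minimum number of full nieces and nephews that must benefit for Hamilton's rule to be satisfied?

4

r to a full niece or nephew = 0.25 (full aunt/uncle↔niece/nephew: two paths of length 3 through the shared grandparent pair: r = 2·(1/2)^3 = 1/4).
Hamilton's rule: n·r·B > C  ⇒  n > C/(r·B) = 0.0422/(0.25·0.0529) = 3.191.
The smallest integer exceeding 3.191 is 4.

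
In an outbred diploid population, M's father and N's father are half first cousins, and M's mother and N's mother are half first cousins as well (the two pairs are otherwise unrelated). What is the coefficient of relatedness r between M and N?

Relatedness sums over independent paths through distinct common ancestors.
M and N are related in two ways: half second cousins through their fathers (r = 1/64) and half second cousins through their mothers (r = 1/64).
r = 1/64 + 1/64 = 0.03125.

0.03125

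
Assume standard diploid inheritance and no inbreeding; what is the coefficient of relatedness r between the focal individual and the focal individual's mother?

Each parent–offspring link contributes a factor of 1/2, and independent paths through distinct common ancestors add.
One parent–offspring link: r = (1/2)^1 = 1/2.

0.5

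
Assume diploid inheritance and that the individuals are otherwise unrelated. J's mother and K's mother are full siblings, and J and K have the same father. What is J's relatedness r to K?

0.375

Independent pedigree routes through distinct common ancestors add.
J and K are related in two ways: first cousins through their mothers (r = 1/8) and half-sibs through their shared father (r = 1/4).
r = 1/8 + 1/4 = 3/8 = 0.375.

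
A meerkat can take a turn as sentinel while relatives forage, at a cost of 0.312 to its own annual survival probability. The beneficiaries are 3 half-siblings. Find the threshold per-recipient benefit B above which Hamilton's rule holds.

r to a half-sibling = 1/4 (half-sibs share one parent — one path of length 2: r = (1/2)^2 = 1/4).
Hamilton's rule with n recipients of equal r: n·r·B > C, so B > C/(n·r) = 0.312/(3·0.25) = 0.416.

0.416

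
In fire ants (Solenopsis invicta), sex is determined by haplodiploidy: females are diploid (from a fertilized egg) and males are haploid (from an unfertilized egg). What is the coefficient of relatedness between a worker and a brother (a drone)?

0.25

Her haploid brother carries none of their father's genes and a random half of their mother's genome; that half matches the maternal half of her own genome with probability 1/2: r = 1/2 · 1/2 = 1/4.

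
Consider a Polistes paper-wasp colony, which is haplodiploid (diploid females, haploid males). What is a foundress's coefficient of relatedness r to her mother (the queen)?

One meiotic link between diploid queen and diploid daughter: r = 1/2.

0.5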